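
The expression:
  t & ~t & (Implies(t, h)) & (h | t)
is never true.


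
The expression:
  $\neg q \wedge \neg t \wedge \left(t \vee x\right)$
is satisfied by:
  {x: True, q: False, t: False}


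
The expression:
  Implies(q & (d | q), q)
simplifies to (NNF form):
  True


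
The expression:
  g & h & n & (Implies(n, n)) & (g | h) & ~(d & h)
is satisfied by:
  {h: True, g: True, n: True, d: False}


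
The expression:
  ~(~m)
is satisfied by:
  {m: True}


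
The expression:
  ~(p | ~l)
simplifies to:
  l & ~p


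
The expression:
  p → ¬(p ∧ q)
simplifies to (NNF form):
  ¬p ∨ ¬q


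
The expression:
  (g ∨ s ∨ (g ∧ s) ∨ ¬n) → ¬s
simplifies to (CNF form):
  ¬s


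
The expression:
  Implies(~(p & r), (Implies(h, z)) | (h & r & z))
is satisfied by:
  {z: True, p: True, r: True, h: False}
  {z: True, p: True, r: False, h: False}
  {z: True, r: True, h: False, p: False}
  {z: True, r: False, h: False, p: False}
  {p: True, r: True, h: False, z: False}
  {p: True, r: False, h: False, z: False}
  {r: True, p: False, h: False, z: False}
  {r: False, p: False, h: False, z: False}
  {z: True, p: True, h: True, r: True}
  {z: True, p: True, h: True, r: False}
  {z: True, h: True, r: True, p: False}
  {z: True, h: True, r: False, p: False}
  {p: True, h: True, r: True, z: False}


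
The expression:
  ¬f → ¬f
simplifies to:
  True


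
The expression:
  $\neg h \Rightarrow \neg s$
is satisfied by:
  {h: True, s: False}
  {s: False, h: False}
  {s: True, h: True}


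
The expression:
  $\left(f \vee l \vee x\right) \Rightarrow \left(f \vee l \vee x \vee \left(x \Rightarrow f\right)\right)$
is always true.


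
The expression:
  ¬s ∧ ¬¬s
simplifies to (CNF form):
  False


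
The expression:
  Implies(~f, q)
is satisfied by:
  {q: True, f: True}
  {q: True, f: False}
  {f: True, q: False}


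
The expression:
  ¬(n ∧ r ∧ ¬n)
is always true.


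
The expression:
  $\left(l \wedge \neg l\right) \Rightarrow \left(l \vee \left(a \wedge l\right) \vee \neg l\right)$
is always true.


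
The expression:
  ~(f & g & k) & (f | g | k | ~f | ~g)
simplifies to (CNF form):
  ~f | ~g | ~k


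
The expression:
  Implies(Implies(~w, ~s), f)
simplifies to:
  f | (s & ~w)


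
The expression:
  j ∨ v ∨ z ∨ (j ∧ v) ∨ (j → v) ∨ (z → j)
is always true.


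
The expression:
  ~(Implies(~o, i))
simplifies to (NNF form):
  ~i & ~o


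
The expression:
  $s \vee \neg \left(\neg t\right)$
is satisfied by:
  {t: True, s: True}
  {t: True, s: False}
  {s: True, t: False}


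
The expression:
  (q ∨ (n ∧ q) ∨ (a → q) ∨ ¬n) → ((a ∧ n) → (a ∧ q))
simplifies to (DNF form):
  True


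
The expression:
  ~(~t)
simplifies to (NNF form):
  t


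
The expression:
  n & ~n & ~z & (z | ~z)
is never true.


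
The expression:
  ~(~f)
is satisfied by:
  {f: True}


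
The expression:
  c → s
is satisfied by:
  {s: True, c: False}
  {c: False, s: False}
  {c: True, s: True}


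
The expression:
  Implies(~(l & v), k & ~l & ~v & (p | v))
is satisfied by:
  {v: True, l: True, p: True, k: True}
  {v: True, l: True, p: True, k: False}
  {v: True, l: True, k: True, p: False}
  {v: True, l: True, k: False, p: False}
  {p: True, k: True, v: False, l: False}


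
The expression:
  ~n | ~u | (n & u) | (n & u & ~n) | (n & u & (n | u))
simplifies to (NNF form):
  True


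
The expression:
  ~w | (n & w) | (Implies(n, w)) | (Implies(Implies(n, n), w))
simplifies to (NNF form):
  True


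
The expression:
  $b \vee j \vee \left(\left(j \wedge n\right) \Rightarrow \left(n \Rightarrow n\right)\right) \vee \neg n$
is always true.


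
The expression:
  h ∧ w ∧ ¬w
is never true.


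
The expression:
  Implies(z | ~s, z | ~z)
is always true.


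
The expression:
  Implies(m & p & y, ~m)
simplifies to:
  ~m | ~p | ~y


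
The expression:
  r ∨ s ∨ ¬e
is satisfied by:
  {r: True, s: True, e: False}
  {r: True, e: False, s: False}
  {s: True, e: False, r: False}
  {s: False, e: False, r: False}
  {r: True, s: True, e: True}
  {r: True, e: True, s: False}
  {s: True, e: True, r: False}


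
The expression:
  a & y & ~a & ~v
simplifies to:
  False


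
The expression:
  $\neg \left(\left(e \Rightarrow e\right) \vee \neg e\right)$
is never true.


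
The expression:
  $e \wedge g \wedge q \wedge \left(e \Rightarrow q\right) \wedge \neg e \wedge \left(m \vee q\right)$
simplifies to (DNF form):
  $\text{False}$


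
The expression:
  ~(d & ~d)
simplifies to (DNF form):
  True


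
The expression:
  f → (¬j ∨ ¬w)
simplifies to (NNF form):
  ¬f ∨ ¬j ∨ ¬w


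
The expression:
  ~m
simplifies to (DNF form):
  ~m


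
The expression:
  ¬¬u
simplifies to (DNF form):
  u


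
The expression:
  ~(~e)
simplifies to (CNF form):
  e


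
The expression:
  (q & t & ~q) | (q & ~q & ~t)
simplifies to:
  False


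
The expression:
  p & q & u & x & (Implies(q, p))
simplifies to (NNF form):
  p & q & u & x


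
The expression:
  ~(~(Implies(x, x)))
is always true.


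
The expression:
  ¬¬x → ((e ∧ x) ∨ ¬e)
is always true.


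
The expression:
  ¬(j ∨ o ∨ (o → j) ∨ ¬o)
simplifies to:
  False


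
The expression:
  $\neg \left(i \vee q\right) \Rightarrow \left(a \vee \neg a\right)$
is always true.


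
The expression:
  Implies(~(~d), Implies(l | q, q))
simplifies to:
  q | ~d | ~l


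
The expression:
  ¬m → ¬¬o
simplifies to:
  m ∨ o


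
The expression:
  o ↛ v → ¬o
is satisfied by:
  {v: True, o: False}
  {o: False, v: False}
  {o: True, v: True}


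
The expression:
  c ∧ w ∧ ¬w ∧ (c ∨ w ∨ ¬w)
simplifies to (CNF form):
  False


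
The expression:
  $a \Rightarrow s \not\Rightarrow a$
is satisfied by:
  {a: False}


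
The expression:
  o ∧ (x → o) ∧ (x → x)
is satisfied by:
  {o: True}


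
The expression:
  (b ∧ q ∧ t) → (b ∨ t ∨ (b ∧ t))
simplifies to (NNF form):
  True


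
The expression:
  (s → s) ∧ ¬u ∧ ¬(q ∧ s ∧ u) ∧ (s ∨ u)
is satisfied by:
  {s: True, u: False}


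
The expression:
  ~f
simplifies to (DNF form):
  ~f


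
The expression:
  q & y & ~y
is never true.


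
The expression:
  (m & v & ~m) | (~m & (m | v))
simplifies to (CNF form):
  v & ~m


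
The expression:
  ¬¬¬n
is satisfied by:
  {n: False}


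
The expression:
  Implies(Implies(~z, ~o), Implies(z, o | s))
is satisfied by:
  {o: True, s: True, z: False}
  {o: True, s: False, z: False}
  {s: True, o: False, z: False}
  {o: False, s: False, z: False}
  {o: True, z: True, s: True}
  {o: True, z: True, s: False}
  {z: True, s: True, o: False}


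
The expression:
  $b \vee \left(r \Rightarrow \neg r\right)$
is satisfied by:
  {b: True, r: False}
  {r: False, b: False}
  {r: True, b: True}


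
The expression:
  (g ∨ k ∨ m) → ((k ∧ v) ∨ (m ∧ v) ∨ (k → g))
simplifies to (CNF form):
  g ∨ v ∨ ¬k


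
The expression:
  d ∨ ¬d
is always true.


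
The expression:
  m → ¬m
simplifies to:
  ¬m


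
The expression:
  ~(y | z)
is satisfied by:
  {y: False, z: False}


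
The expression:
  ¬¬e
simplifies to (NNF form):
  e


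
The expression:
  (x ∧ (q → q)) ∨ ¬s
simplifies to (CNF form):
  x ∨ ¬s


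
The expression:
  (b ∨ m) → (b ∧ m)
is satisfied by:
  {m: False, b: False}
  {b: True, m: True}


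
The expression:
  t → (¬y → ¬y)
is always true.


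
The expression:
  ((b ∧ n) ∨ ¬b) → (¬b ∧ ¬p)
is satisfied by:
  {p: False, n: False, b: False}
  {b: True, p: False, n: False}
  {n: True, p: False, b: False}
  {b: True, p: True, n: False}


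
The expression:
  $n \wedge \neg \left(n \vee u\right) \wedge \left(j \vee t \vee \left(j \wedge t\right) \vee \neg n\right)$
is never true.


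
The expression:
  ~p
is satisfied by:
  {p: False}


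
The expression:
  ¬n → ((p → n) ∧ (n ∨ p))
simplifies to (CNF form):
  n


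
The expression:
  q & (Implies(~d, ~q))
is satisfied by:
  {d: True, q: True}


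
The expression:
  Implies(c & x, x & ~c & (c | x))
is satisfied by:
  {c: False, x: False}
  {x: True, c: False}
  {c: True, x: False}


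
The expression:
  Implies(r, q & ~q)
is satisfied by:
  {r: False}


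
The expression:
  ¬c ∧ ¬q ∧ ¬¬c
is never true.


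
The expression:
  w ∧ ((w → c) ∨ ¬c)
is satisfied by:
  {w: True}


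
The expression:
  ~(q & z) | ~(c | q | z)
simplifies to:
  ~q | ~z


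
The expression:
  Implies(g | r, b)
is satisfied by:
  {b: True, r: False, g: False}
  {b: True, g: True, r: False}
  {b: True, r: True, g: False}
  {b: True, g: True, r: True}
  {g: False, r: False, b: False}


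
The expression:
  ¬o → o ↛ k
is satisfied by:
  {o: True}


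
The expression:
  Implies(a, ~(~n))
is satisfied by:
  {n: True, a: False}
  {a: False, n: False}
  {a: True, n: True}


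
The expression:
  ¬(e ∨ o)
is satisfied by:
  {e: False, o: False}


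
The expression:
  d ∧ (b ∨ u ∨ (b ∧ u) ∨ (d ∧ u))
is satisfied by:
  {d: True, b: True, u: True}
  {d: True, b: True, u: False}
  {d: True, u: True, b: False}


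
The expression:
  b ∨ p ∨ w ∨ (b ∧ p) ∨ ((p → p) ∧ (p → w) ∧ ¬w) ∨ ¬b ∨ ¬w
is always true.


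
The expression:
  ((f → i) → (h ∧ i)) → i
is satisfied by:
  {i: True, f: False}
  {f: False, i: False}
  {f: True, i: True}


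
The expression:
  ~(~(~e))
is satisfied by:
  {e: False}


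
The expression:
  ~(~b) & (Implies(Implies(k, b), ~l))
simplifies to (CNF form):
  b & ~l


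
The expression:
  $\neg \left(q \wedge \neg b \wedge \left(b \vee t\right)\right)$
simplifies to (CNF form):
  $b \vee \neg q \vee \neg t$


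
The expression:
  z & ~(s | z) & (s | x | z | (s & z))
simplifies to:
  False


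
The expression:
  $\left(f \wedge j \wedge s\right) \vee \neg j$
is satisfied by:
  {s: True, f: True, j: False}
  {s: True, f: False, j: False}
  {f: True, s: False, j: False}
  {s: False, f: False, j: False}
  {j: True, s: True, f: True}


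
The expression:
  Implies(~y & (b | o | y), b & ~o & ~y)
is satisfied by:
  {y: True, o: False}
  {o: False, y: False}
  {o: True, y: True}


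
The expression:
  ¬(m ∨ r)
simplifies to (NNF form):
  ¬m ∧ ¬r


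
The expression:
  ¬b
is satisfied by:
  {b: False}


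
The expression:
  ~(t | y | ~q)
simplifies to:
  q & ~t & ~y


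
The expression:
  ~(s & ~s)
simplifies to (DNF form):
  True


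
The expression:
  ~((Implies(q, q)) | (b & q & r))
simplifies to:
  False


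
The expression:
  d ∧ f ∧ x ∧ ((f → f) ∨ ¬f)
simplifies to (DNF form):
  d ∧ f ∧ x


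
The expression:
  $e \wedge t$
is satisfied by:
  {t: True, e: True}


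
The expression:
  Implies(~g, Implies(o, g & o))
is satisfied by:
  {g: True, o: False}
  {o: False, g: False}
  {o: True, g: True}


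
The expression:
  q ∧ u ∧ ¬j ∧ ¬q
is never true.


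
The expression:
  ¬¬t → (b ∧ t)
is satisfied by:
  {b: True, t: False}
  {t: False, b: False}
  {t: True, b: True}


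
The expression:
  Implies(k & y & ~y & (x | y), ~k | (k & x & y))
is always true.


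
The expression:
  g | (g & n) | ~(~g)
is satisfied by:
  {g: True}


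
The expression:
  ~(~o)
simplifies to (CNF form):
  o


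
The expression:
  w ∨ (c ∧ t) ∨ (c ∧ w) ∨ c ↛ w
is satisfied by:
  {c: True, w: True}
  {c: True, w: False}
  {w: True, c: False}


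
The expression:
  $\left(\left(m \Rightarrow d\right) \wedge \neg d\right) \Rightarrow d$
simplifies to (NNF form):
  $d \vee m$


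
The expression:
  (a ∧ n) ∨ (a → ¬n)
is always true.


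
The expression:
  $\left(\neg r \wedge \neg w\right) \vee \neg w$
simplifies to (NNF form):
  $\neg w$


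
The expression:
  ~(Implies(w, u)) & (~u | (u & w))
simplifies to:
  w & ~u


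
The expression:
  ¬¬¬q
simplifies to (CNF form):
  ¬q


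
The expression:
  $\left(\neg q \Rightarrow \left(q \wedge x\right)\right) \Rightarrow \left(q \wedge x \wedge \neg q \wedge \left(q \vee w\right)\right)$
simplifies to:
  $\neg q$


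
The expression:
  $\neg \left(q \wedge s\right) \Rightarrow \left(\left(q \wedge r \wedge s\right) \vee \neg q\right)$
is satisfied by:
  {s: True, q: False}
  {q: False, s: False}
  {q: True, s: True}


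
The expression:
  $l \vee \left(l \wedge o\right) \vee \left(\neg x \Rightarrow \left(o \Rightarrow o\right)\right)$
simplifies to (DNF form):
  $\text{True}$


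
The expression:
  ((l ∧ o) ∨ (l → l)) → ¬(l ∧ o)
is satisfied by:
  {l: False, o: False}
  {o: True, l: False}
  {l: True, o: False}


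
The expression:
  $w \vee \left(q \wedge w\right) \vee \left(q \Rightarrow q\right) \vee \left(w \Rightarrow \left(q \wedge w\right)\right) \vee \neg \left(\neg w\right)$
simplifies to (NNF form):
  $\text{True}$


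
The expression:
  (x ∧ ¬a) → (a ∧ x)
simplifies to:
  a ∨ ¬x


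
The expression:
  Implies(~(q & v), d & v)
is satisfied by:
  {d: True, q: True, v: True}
  {d: True, v: True, q: False}
  {q: True, v: True, d: False}


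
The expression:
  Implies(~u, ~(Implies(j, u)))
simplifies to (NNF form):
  j | u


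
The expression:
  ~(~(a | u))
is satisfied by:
  {a: True, u: True}
  {a: True, u: False}
  {u: True, a: False}


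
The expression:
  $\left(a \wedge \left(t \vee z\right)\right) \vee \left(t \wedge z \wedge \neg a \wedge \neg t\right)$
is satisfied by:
  {a: True, t: True, z: True}
  {a: True, t: True, z: False}
  {a: True, z: True, t: False}


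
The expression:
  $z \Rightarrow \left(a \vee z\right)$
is always true.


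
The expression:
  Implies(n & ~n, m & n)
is always true.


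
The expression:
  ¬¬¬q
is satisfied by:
  {q: False}


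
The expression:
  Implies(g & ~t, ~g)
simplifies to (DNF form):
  t | ~g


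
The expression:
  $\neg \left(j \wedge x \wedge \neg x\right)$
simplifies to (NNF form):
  $\text{True}$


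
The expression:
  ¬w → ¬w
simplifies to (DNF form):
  True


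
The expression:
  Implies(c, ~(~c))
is always true.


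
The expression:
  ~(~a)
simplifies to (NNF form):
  a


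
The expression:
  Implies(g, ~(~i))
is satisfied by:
  {i: True, g: False}
  {g: False, i: False}
  {g: True, i: True}


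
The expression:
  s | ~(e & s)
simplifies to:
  True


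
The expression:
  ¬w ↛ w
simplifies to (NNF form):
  True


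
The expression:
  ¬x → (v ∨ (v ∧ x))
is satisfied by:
  {x: True, v: True}
  {x: True, v: False}
  {v: True, x: False}


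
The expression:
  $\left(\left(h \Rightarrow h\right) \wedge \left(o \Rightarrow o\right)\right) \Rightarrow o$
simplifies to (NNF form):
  $o$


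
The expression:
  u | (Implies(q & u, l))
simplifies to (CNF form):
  True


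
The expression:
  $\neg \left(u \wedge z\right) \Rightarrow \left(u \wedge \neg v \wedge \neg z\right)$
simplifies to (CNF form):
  $u \wedge \left(z \vee \neg v\right)$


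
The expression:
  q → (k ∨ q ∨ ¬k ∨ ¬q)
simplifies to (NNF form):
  True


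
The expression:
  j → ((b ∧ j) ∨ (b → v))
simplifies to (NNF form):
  True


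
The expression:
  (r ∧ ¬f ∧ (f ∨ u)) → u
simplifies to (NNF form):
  True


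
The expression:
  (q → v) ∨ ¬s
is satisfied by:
  {v: True, s: False, q: False}
  {s: False, q: False, v: False}
  {v: True, q: True, s: False}
  {q: True, s: False, v: False}
  {v: True, s: True, q: False}
  {s: True, v: False, q: False}
  {v: True, q: True, s: True}


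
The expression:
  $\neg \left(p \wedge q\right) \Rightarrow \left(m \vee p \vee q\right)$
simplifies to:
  $m \vee p \vee q$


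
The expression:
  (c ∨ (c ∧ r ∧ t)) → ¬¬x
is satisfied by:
  {x: True, c: False}
  {c: False, x: False}
  {c: True, x: True}


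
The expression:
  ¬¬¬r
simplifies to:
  ¬r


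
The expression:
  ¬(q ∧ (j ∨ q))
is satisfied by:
  {q: False}


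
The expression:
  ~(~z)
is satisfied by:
  {z: True}


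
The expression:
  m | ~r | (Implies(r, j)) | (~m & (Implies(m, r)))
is always true.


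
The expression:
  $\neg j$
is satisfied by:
  {j: False}


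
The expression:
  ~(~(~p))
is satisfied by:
  {p: False}


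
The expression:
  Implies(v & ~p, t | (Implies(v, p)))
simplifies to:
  p | t | ~v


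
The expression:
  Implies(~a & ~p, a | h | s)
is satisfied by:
  {s: True, a: True, p: True, h: True}
  {s: True, a: True, p: True, h: False}
  {s: True, a: True, h: True, p: False}
  {s: True, a: True, h: False, p: False}
  {s: True, p: True, h: True, a: False}
  {s: True, p: True, h: False, a: False}
  {s: True, p: False, h: True, a: False}
  {s: True, p: False, h: False, a: False}
  {a: True, p: True, h: True, s: False}
  {a: True, p: True, h: False, s: False}
  {a: True, h: True, p: False, s: False}
  {a: True, h: False, p: False, s: False}
  {p: True, h: True, a: False, s: False}
  {p: True, a: False, h: False, s: False}
  {h: True, a: False, p: False, s: False}


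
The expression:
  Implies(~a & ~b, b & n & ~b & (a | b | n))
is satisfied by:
  {a: True, b: True}
  {a: True, b: False}
  {b: True, a: False}


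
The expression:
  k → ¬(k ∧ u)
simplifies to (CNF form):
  ¬k ∨ ¬u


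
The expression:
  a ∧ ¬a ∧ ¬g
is never true.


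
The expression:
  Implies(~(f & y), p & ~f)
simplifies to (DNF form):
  (f & y) | (p & ~f)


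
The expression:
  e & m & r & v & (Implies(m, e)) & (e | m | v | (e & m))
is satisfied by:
  {r: True, m: True, e: True, v: True}


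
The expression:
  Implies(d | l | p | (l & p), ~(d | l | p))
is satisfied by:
  {d: False, p: False, l: False}


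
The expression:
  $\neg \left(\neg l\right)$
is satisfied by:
  {l: True}


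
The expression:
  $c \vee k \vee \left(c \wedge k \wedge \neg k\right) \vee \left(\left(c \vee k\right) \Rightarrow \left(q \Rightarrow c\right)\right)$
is always true.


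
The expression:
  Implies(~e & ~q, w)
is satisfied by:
  {q: True, e: True, w: True}
  {q: True, e: True, w: False}
  {q: True, w: True, e: False}
  {q: True, w: False, e: False}
  {e: True, w: True, q: False}
  {e: True, w: False, q: False}
  {w: True, e: False, q: False}


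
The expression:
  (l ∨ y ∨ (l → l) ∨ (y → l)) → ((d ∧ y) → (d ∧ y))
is always true.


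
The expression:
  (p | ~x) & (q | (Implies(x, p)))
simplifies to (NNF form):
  p | ~x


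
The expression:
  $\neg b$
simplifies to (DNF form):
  $\neg b$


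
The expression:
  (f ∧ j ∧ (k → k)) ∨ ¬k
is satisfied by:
  {f: True, j: True, k: False}
  {f: True, j: False, k: False}
  {j: True, f: False, k: False}
  {f: False, j: False, k: False}
  {k: True, f: True, j: True}


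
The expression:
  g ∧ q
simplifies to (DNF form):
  g ∧ q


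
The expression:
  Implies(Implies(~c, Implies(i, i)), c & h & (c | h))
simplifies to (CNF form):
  c & h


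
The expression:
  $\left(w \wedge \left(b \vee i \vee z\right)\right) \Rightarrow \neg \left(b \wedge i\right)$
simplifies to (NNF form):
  $\neg b \vee \neg i \vee \neg w$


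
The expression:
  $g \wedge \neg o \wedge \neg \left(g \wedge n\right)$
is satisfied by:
  {g: True, n: False, o: False}


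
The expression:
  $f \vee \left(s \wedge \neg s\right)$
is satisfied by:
  {f: True}


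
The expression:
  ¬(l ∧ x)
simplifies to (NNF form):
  ¬l ∨ ¬x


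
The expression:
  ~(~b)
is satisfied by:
  {b: True}


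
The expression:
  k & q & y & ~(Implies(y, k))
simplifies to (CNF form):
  False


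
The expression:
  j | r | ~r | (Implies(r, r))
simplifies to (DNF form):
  True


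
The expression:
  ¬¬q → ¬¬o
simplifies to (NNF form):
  o ∨ ¬q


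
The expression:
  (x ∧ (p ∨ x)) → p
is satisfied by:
  {p: True, x: False}
  {x: False, p: False}
  {x: True, p: True}


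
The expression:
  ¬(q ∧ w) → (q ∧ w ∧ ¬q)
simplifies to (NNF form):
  q ∧ w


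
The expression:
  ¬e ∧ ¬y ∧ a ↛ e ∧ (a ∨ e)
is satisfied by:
  {a: True, e: False, y: False}


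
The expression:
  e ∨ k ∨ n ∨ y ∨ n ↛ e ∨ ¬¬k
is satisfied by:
  {n: True, y: True, k: True, e: True}
  {n: True, y: True, k: True, e: False}
  {n: True, y: True, e: True, k: False}
  {n: True, y: True, e: False, k: False}
  {n: True, k: True, e: True, y: False}
  {n: True, k: True, e: False, y: False}
  {n: True, k: False, e: True, y: False}
  {n: True, k: False, e: False, y: False}
  {y: True, k: True, e: True, n: False}
  {y: True, k: True, e: False, n: False}
  {y: True, e: True, k: False, n: False}
  {y: True, e: False, k: False, n: False}
  {k: True, e: True, y: False, n: False}
  {k: True, y: False, e: False, n: False}
  {e: True, y: False, k: False, n: False}


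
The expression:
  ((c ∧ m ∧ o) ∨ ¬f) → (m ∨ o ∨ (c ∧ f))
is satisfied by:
  {o: True, m: True, f: True}
  {o: True, m: True, f: False}
  {o: True, f: True, m: False}
  {o: True, f: False, m: False}
  {m: True, f: True, o: False}
  {m: True, f: False, o: False}
  {f: True, m: False, o: False}


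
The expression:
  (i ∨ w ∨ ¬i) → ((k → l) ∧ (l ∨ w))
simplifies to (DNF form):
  l ∨ (w ∧ ¬k)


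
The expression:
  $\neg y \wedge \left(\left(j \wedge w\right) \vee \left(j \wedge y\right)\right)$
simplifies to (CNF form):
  $j \wedge w \wedge \neg y$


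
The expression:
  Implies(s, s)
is always true.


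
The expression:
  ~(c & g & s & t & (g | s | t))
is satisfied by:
  {s: False, c: False, t: False, g: False}
  {g: True, s: False, c: False, t: False}
  {t: True, s: False, c: False, g: False}
  {g: True, t: True, s: False, c: False}
  {c: True, g: False, s: False, t: False}
  {g: True, c: True, s: False, t: False}
  {t: True, c: True, g: False, s: False}
  {g: True, t: True, c: True, s: False}
  {s: True, t: False, c: False, g: False}
  {g: True, s: True, t: False, c: False}
  {t: True, s: True, g: False, c: False}
  {g: True, t: True, s: True, c: False}
  {c: True, s: True, t: False, g: False}
  {g: True, c: True, s: True, t: False}
  {t: True, c: True, s: True, g: False}


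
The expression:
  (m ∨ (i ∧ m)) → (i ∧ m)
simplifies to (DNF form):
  i ∨ ¬m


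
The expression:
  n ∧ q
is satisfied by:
  {q: True, n: True}


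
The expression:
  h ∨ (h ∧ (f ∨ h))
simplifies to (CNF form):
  h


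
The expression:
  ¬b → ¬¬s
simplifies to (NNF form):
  b ∨ s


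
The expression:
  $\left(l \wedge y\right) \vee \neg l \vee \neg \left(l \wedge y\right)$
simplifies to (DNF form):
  $\text{True}$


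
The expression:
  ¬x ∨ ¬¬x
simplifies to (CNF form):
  True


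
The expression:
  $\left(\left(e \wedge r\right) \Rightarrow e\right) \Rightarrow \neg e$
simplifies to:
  $\neg e$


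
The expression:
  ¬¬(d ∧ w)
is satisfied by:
  {w: True, d: True}


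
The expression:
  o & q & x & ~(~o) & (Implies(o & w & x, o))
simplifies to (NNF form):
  o & q & x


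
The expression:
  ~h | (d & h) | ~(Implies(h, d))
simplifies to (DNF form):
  True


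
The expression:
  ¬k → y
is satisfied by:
  {y: True, k: True}
  {y: True, k: False}
  {k: True, y: False}


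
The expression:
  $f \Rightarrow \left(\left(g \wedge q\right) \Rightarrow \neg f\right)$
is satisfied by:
  {g: False, q: False, f: False}
  {f: True, g: False, q: False}
  {q: True, g: False, f: False}
  {f: True, q: True, g: False}
  {g: True, f: False, q: False}
  {f: True, g: True, q: False}
  {q: True, g: True, f: False}


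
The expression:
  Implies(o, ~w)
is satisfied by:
  {w: False, o: False}
  {o: True, w: False}
  {w: True, o: False}


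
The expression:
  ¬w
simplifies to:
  ¬w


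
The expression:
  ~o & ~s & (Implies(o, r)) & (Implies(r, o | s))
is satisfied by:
  {o: False, r: False, s: False}


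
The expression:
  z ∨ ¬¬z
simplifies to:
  z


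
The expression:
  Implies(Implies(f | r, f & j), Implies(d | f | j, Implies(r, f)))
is always true.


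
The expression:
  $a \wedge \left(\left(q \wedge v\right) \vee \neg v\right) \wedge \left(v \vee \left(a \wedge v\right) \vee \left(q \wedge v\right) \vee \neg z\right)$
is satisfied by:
  {a: True, q: True, v: False, z: False}
  {a: True, q: False, v: False, z: False}
  {a: True, v: True, q: True, z: False}
  {a: True, z: True, v: True, q: True}


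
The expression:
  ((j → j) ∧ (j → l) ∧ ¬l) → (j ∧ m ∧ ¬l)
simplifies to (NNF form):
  j ∨ l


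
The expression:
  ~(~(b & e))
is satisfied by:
  {e: True, b: True}


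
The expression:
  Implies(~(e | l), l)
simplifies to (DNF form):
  e | l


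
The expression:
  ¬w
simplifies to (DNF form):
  ¬w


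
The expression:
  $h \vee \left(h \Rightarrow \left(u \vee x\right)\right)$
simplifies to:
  $\text{True}$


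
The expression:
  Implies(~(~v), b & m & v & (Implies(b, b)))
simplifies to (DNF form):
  ~v | (b & m)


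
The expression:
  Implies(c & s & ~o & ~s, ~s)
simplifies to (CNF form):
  True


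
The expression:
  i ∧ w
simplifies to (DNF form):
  i ∧ w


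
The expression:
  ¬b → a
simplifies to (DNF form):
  a ∨ b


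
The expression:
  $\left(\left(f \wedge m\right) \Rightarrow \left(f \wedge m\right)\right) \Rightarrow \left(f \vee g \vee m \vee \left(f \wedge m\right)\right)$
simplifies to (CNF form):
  $f \vee g \vee m$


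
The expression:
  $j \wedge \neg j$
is never true.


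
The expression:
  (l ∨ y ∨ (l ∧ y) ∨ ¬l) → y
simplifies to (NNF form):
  y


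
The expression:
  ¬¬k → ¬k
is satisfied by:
  {k: False}


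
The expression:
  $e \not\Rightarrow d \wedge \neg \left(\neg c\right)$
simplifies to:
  $c \wedge e \wedge \neg d$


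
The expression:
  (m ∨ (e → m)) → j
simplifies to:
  j ∨ (e ∧ ¬m)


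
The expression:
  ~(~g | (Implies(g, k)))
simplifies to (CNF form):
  g & ~k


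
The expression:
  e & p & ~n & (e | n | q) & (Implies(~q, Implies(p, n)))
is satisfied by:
  {p: True, e: True, q: True, n: False}


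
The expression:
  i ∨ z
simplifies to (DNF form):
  i ∨ z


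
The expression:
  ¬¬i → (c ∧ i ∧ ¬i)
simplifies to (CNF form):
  ¬i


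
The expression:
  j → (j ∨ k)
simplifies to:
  True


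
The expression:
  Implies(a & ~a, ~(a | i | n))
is always true.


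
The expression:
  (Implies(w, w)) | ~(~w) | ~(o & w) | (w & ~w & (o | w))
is always true.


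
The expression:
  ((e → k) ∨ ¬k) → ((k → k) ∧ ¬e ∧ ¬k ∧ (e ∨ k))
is never true.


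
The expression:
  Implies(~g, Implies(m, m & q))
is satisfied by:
  {q: True, g: True, m: False}
  {q: True, m: False, g: False}
  {g: True, m: False, q: False}
  {g: False, m: False, q: False}
  {q: True, g: True, m: True}
  {q: True, m: True, g: False}
  {g: True, m: True, q: False}


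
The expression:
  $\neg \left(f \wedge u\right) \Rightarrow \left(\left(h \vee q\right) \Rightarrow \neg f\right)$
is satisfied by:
  {u: True, h: False, f: False, q: False}
  {q: True, u: True, h: False, f: False}
  {u: True, h: True, q: False, f: False}
  {q: True, u: True, h: True, f: False}
  {q: False, h: False, u: False, f: False}
  {q: True, h: False, u: False, f: False}
  {h: True, q: False, u: False, f: False}
  {q: True, h: True, u: False, f: False}
  {f: True, u: True, q: False, h: False}
  {f: True, q: True, u: True, h: False}
  {f: True, u: True, h: True, q: False}
  {f: True, q: True, u: True, h: True}
  {f: True, q: False, h: False, u: False}


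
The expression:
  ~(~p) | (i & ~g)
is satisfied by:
  {p: True, i: True, g: False}
  {p: True, i: False, g: False}
  {p: True, g: True, i: True}
  {p: True, g: True, i: False}
  {i: True, g: False, p: False}


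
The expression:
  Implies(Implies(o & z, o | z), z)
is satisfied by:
  {z: True}


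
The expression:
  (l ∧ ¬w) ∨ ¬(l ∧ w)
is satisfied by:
  {l: False, w: False}
  {w: True, l: False}
  {l: True, w: False}


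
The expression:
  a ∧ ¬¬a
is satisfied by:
  {a: True}


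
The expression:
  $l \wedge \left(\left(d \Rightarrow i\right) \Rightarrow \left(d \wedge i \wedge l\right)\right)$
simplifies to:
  $d \wedge l$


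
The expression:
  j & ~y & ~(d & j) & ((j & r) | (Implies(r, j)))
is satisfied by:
  {j: True, d: False, y: False}


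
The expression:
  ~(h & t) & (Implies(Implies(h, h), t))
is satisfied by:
  {t: True, h: False}


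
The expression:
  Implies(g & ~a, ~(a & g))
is always true.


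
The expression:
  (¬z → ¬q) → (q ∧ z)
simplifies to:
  q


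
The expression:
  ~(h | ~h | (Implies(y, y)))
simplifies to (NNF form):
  False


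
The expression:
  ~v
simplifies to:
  ~v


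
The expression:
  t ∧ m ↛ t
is never true.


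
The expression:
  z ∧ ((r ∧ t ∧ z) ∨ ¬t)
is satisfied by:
  {z: True, r: True, t: False}
  {z: True, t: False, r: False}
  {z: True, r: True, t: True}


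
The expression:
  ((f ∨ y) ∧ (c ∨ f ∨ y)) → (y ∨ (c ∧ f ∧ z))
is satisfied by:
  {y: True, c: True, z: True, f: False}
  {y: True, c: True, z: False, f: False}
  {y: True, z: True, c: False, f: False}
  {y: True, z: False, c: False, f: False}
  {c: True, z: True, y: False, f: False}
  {c: True, z: False, y: False, f: False}
  {z: True, y: False, c: False, f: False}
  {z: False, y: False, c: False, f: False}
  {f: True, y: True, c: True, z: True}
  {f: True, y: True, c: True, z: False}
  {f: True, y: True, z: True, c: False}
  {f: True, y: True, z: False, c: False}
  {f: True, c: True, z: True, y: False}


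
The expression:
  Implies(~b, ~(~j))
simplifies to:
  b | j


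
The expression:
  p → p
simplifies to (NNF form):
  True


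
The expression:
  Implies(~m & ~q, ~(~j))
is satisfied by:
  {q: True, m: True, j: True}
  {q: True, m: True, j: False}
  {q: True, j: True, m: False}
  {q: True, j: False, m: False}
  {m: True, j: True, q: False}
  {m: True, j: False, q: False}
  {j: True, m: False, q: False}


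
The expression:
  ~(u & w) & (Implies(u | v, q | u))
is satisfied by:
  {q: True, w: False, v: False, u: False}
  {q: False, w: False, v: False, u: False}
  {q: True, v: True, w: False, u: False}
  {q: True, w: True, v: False, u: False}
  {w: True, q: False, v: False, u: False}
  {q: True, v: True, w: True, u: False}
  {u: True, q: True, w: False, v: False}
  {u: True, q: False, w: False, v: False}
  {u: True, q: True, v: True, w: False}
  {u: True, v: True, q: False, w: False}


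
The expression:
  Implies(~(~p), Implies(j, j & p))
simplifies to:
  True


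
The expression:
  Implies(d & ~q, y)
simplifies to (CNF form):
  q | y | ~d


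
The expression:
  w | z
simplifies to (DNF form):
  w | z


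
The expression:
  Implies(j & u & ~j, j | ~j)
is always true.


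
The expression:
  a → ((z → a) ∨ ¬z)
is always true.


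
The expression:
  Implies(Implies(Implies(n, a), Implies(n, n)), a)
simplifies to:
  a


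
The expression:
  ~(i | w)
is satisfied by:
  {i: False, w: False}


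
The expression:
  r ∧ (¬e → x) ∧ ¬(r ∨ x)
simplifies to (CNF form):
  False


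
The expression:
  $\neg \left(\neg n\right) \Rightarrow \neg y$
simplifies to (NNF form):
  $\neg n \vee \neg y$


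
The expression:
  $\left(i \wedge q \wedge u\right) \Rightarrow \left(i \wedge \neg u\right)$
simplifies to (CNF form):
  $\neg i \vee \neg q \vee \neg u$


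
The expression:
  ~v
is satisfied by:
  {v: False}


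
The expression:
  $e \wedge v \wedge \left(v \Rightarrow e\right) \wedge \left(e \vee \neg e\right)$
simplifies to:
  $e \wedge v$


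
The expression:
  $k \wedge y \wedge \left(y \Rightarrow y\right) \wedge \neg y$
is never true.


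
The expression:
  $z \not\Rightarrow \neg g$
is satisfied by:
  {z: True, g: True}


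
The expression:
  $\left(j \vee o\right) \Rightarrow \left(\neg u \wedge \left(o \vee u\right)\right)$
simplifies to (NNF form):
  $\left(o \wedge \neg u\right) \vee \left(\neg j \wedge \neg o\right)$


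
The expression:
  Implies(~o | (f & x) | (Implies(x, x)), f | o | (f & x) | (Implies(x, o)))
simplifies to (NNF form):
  f | o | ~x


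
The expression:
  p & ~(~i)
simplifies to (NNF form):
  i & p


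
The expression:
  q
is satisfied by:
  {q: True}


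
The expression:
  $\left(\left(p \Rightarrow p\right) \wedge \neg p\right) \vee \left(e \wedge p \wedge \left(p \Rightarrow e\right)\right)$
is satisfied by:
  {e: True, p: False}
  {p: False, e: False}
  {p: True, e: True}


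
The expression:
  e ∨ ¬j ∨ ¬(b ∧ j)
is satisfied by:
  {e: True, b: False, j: False}
  {e: False, b: False, j: False}
  {j: True, e: True, b: False}
  {j: True, e: False, b: False}
  {b: True, e: True, j: False}
  {b: True, e: False, j: False}
  {b: True, j: True, e: True}


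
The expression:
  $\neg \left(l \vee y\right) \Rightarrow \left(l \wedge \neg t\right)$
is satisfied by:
  {y: True, l: True}
  {y: True, l: False}
  {l: True, y: False}


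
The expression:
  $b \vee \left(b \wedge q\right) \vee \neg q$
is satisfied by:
  {b: True, q: False}
  {q: False, b: False}
  {q: True, b: True}


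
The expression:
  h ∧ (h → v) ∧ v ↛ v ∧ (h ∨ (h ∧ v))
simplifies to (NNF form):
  False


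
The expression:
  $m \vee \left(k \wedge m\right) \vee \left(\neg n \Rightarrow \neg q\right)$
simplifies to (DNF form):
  $m \vee n \vee \neg q$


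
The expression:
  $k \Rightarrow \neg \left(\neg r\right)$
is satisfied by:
  {r: True, k: False}
  {k: False, r: False}
  {k: True, r: True}


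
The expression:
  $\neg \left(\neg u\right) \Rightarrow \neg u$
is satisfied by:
  {u: False}


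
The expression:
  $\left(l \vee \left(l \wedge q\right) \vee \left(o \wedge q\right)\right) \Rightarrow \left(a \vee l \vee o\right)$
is always true.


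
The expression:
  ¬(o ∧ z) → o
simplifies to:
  o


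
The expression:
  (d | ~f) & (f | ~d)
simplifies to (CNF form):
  (d | ~d) & (d | ~f) & (f | ~d) & (f | ~f)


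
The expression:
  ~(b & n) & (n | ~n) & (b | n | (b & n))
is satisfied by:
  {n: True, b: False}
  {b: True, n: False}


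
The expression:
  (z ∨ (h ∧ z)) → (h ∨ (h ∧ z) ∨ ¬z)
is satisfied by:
  {h: True, z: False}
  {z: False, h: False}
  {z: True, h: True}


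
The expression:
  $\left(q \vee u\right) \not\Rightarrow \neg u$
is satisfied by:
  {u: True}


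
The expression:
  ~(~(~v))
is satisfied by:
  {v: False}


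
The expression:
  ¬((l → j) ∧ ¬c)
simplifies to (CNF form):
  (c ∨ l) ∧ (c ∨ ¬j)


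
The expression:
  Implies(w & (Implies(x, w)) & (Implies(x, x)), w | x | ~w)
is always true.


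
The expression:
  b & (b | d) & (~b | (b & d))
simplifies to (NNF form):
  b & d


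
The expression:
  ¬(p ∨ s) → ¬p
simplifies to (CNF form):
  True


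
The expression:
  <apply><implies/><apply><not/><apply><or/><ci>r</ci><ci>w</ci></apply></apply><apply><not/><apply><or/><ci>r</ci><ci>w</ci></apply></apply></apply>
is always true.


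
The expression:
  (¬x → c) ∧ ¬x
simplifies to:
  c ∧ ¬x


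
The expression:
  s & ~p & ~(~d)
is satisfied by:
  {d: True, s: True, p: False}


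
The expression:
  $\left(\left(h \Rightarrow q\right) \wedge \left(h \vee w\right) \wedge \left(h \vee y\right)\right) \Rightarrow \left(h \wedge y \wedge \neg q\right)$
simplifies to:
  $\left(h \wedge \neg q\right) \vee \left(\neg h \wedge \neg w\right) \vee \left(\neg h \wedge \neg y\right)$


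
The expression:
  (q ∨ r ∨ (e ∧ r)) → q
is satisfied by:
  {q: True, r: False}
  {r: False, q: False}
  {r: True, q: True}


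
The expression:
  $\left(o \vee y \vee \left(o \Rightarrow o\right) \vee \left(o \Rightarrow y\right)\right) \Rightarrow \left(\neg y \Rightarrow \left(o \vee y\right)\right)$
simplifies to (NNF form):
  $o \vee y$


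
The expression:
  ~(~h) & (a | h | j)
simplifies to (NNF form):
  h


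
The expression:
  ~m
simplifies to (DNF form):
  ~m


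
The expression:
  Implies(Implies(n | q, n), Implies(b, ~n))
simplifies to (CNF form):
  ~b | ~n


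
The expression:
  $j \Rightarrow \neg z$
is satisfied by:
  {z: False, j: False}
  {j: True, z: False}
  {z: True, j: False}


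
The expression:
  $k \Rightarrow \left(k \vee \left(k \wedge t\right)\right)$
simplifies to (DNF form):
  $\text{True}$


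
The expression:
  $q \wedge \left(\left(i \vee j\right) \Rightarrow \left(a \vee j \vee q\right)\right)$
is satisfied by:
  {q: True}


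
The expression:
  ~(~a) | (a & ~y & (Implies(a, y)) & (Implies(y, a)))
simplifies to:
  a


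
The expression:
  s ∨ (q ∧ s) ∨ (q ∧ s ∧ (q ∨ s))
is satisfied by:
  {s: True}


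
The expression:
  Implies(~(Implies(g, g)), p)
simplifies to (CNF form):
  True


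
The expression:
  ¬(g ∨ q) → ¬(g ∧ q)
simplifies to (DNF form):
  True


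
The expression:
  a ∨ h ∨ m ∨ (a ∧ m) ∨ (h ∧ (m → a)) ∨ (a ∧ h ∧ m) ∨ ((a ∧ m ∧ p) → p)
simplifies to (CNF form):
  True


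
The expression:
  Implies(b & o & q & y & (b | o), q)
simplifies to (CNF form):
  True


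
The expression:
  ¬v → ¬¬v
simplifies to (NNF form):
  v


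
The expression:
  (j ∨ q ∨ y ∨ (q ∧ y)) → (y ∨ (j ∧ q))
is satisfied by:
  {y: True, j: False, q: False}
  {y: True, q: True, j: False}
  {y: True, j: True, q: False}
  {y: True, q: True, j: True}
  {q: False, j: False, y: False}
  {q: True, j: True, y: False}


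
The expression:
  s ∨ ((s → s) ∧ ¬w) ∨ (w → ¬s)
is always true.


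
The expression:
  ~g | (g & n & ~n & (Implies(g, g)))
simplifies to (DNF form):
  ~g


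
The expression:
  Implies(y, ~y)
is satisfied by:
  {y: False}


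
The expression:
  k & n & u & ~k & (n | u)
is never true.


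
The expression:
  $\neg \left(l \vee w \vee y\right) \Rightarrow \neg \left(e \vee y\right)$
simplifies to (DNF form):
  $l \vee w \vee y \vee \neg e$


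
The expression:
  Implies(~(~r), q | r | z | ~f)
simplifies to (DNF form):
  True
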